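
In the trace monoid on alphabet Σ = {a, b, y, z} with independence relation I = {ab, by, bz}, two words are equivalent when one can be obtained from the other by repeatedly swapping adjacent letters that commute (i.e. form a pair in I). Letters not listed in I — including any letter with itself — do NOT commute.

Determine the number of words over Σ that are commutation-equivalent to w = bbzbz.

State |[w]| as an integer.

10

#0=b has no predecessor
#1=b depends on [0:b]
#2=z has no predecessor
#3=b depends on [1:b]
#4=z depends on [2:z]
sources: [0:b, 2:z]
N(rest) = Σ N(rest − s) over sources s of rest; N(one piece) = 1:
  size 1 → [3]=1  [4]=1
  size 2 → [1,3]=1  [2,4]=1  [3,4]=2
  size 3 → [0,1,3]=1  [1,3,4]=3  [2,3,4]=3
  first=0(b) contributes 6
  first=2(z) contributes 4
|[w]| = 10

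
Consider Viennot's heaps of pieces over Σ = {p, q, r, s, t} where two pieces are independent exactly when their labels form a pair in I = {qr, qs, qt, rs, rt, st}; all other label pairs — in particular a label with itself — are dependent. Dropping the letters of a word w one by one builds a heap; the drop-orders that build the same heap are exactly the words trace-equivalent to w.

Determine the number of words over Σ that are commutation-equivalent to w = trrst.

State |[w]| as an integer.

piece 0:t — minimal
piece 1:r — minimal
piece 2:r rests on {1:r}
piece 3:s — minimal
piece 4:t rests on {0:t}
minimal pieces: {0:t, 1:r, 3:s}
ways to finish when only these pieces remain (= sum over removing one remaining piece with nothing left below it):
  1 left: {2}→1  {3}→1  {4}→1
  2 left: {0,4}→1  {1,2}→1  {2,3}→2  {2,4}→2  {3,4}→2
  3 left: {0,2,4}→3  {0,3,4}→3  {1,2,3}→3  {1,2,4}→3  {2,3,4}→6
  placing 0:t first → 12 extensions
  placing 1:r first → 12 extensions
  placing 3:s first → 6 extensions
total linear extensions = 30

30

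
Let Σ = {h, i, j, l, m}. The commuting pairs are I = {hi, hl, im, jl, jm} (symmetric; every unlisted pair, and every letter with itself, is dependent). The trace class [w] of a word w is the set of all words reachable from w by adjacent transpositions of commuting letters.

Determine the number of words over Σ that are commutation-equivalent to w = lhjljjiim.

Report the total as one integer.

64

piece 0:l — minimal
piece 1:h — minimal
piece 2:j rests on {1:h}
piece 3:l rests on {0:l}
piece 4:j rests on {2:j}
piece 5:j rests on {4:j}
piece 6:i rests on {3:l, 5:j}
piece 7:i rests on {6:i}
piece 8:m rests on {1:h, 3:l}
minimal pieces: {0:l, 1:h}
ways to finish when only these pieces remain (= sum over removing one remaining piece with nothing left below it):
  1 left: {7}→1  {8}→1
  2 left: {6,7}→1  {7,8}→2
  3 left: {5,6,7}→1  {6,7,8}→3
  4 left: {3,6,7,8}→3  {4,5,6,7}→1  {5,6,7,8}→4
  5 left: {0,3,6,7,8}→3  {2,4,5,6,7}→1  {3,5,6,7,8}→7  {4,5,6,7,8}→5
  6 left: {0,3,5,6,7,8}→10  {2,4,5,6,7,8}→6  {3,4,5,6,7,8}→12
  7 left: {0,3,4,5,6,7,8}→22  {1,2,4,5,6,7,8}→6  {2,3,4,5,6,7,8}→18
  placing 0:l first → 24 extensions
  placing 1:h first → 40 extensions
total linear extensions = 64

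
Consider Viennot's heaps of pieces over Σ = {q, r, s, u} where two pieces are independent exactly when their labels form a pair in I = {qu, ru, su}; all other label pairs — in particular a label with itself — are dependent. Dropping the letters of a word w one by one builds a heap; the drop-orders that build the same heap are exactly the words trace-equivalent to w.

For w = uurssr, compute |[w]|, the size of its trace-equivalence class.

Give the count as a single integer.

15

drop 0:u onto floor
drop 1:u onto {0:u}
drop 2:r onto floor
drop 3:s onto {2:r}
drop 4:s onto {3:s}
drop 5:r onto {4:s}
ground layer = {0:u, 2:r}
drop-orders for the pieces not yet dropped (sum over which currently-grounded one goes next):
  1 to go: {1} 1  {5} 1
  2 to go: {0,1} 1  {1,5} 2  {4,5} 1
  3 to go: {0,1,5} 3  {1,4,5} 3  {3,4,5} 1
  4 to go: {0,1,4,5} 6  {1,3,4,5} 4  {2,3,4,5} 1
  if 0:u drops first: 5 orders
  if 2:r drops first: 10 orders
heap linearizations: 15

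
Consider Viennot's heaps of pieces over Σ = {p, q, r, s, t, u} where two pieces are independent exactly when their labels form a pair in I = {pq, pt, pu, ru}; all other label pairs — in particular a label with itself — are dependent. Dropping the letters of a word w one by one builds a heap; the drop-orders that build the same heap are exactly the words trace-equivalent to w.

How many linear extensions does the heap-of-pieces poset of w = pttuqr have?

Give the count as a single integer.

0(p) covers ∅
1(t) covers ∅
2(t) covers 1:t
3(u) covers 2:t
4(q) covers 3:u
5(r) covers 0:p, 4:q
floor of heap: 0:p, 1:t
completions by unplaced set U, small U first (add the entries for U minus each lowest piece of U):
  |U|=1: {5}:1
  |U|=2: {0,5}:1  {4,5}:1
  |U|=3: {0,4,5}:2  {3,4,5}:1
  |U|=4: {0,3,4,5}:3  {2,3,4,5}:1
  start at 0(p): 1
  start at 1(t): 4
sum over floor = 5

5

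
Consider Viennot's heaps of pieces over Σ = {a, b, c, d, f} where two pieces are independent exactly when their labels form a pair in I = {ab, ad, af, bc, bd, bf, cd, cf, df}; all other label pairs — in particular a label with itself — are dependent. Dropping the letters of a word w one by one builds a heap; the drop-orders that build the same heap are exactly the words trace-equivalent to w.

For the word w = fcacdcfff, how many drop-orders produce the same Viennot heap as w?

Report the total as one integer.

piece 0:f — minimal
piece 1:c — minimal
piece 2:a rests on {1:c}
piece 3:c rests on {2:a}
piece 4:d — minimal
piece 5:c rests on {3:c}
piece 6:f rests on {0:f}
piece 7:f rests on {6:f}
piece 8:f rests on {7:f}
minimal pieces: {0:f, 1:c, 4:d}
ways to finish when only these pieces remain (= sum over removing one remaining piece with nothing left below it):
  1 left: {4}→1  {5}→1  {8}→1
  2 left: {3,5}→1  {4,5}→2  {4,8}→2  {5,8}→2  {7,8}→1
  3 left: {2,3,5}→1  {3,4,5}→3  {3,5,8}→3  {4,5,8}→6  {4,7,8}→3  {5,7,8}→3  {6,7,8}→1
  4 left: {0,6,7,8}→1  {1,2,3,5}→1  {2,3,4,5}→4  {2,3,5,8}→4  {3,4,5,8}→12  {3,5,7,8}→6  {4,5,7,8}→12  {4,6,7,8}→4  {5,6,7,8}→4
  5 left: {0,4,6,7,8}→5  {0,5,6,7,8}→5  {1,2,3,4,5}→5  {1,2,3,5,8}→5  {2,3,4,5,8}→20  {2,3,5,7,8}→10  {3,4,5,7,8}→30  {3,5,6,7,8}→10  {4,5,6,7,8}→20
  6 left: {0,3,5,6,7,8}→15  {0,4,5,6,7,8}→30  {1,2,3,4,5,8}→30  {1,2,3,5,7,8}→15  {2,3,4,5,7,8}→60  {2,3,5,6,7,8}→20  {3,4,5,6,7,8}→60
  7 left: {0,2,3,5,6,7,8}→35  {0,3,4,5,6,7,8}→105  {1,2,3,4,5,7,8}→105  {1,2,3,5,6,7,8}→35  {2,3,4,5,6,7,8}→140
  placing 0:f first → 280 extensions
  placing 1:c first → 280 extensions
  placing 4:d first → 70 extensions
total linear extensions = 630

630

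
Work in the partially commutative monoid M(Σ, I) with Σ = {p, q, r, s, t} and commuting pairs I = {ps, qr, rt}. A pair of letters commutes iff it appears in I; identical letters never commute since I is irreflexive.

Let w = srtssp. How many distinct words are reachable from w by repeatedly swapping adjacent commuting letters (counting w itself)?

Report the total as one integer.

6

#0=s has no predecessor
#1=r depends on [0:s]
#2=t depends on [0:s]
#3=s depends on [1:r, 2:t]
#4=s depends on [3:s]
#5=p depends on [1:r, 2:t]
sources: [0:s]
N(rest) = Σ N(rest − s) over sources s of rest; N(one piece) = 1:
  size 1 → [4]=1  [5]=1
  size 2 → [3,4]=1  [4,5]=2
  size 3 → [3,4,5]=3
  size 4 → [1,3,4,5]=3  [2,3,4,5]=3
  first=0(s) contributes 6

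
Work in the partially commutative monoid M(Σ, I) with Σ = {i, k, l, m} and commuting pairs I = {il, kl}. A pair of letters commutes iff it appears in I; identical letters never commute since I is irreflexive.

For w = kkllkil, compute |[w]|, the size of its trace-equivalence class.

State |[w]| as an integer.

0(k) covers ∅
1(k) covers 0:k
2(l) covers ∅
3(l) covers 2:l
4(k) covers 1:k
5(i) covers 4:k
6(l) covers 3:l
floor of heap: 0:k, 2:l
completions by unplaced set U, small U first (add the entries for U minus each lowest piece of U):
  |U|=1: {5}:1  {6}:1
  |U|=2: {3,6}:1  {4,5}:1  {5,6}:2
  |U|=3: {1,4,5}:1  {2,3,6}:1  {3,5,6}:3  {4,5,6}:3
  |U|=4: {0,1,4,5}:1  {1,4,5,6}:4  {2,3,5,6}:4  {3,4,5,6}:6
  |U|=5: {0,1,4,5,6}:5  {1,3,4,5,6}:10  {2,3,4,5,6}:10
  start at 0(k): 20
  start at 2(l): 15
sum over floor = 35

35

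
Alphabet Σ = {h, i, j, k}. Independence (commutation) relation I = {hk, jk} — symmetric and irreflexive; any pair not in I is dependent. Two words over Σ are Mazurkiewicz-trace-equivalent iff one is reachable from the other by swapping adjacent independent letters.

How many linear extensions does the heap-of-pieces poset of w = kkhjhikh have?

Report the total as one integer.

#0=k has no predecessor
#1=k depends on [0:k]
#2=h has no predecessor
#3=j depends on [2:h]
#4=h depends on [3:j]
#5=i depends on [1:k, 4:h]
#6=k depends on [5:i]
#7=h depends on [5:i]
sources: [0:k, 2:h]
N(rest) = Σ N(rest − s) over sources s of rest; N(one piece) = 1:
  size 1 → [6]=1  [7]=1
  size 2 → [6,7]=2
  size 3 → [5,6,7]=2
  size 4 → [1,5,6,7]=2  [4,5,6,7]=2
  size 5 → [0,1,5,6,7]=2  [1,4,5,6,7]=4  [3,4,5,6,7]=2
  size 6 → [0,1,4,5,6,7]=6  [1,3,4,5,6,7]=6  [2,3,4,5,6,7]=2
  first=0(k) contributes 8
  first=2(h) contributes 12
|[w]| = 20

20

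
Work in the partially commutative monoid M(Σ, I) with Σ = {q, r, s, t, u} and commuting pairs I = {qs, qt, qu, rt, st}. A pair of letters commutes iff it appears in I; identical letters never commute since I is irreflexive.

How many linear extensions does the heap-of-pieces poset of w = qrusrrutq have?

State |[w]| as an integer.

#0=q has no predecessor
#1=r depends on [0:q]
#2=u depends on [1:r]
#3=s depends on [2:u]
#4=r depends on [3:s]
#5=r depends on [4:r]
#6=u depends on [5:r]
#7=t depends on [6:u]
#8=q depends on [5:r]
sources: [0:q]
N(rest) = Σ N(rest − s) over sources s of rest; N(one piece) = 1:
  size 1 → [7]=1  [8]=1
  size 2 → [6,7]=1  [7,8]=2
  size 3 → [6,7,8]=3
  size 4 → [5,6,7,8]=3
  size 5 → [4,5,6,7,8]=3
  size 6 → [3,4,5,6,7,8]=3
  size 7 → [2,3,4,5,6,7,8]=3
  first=0(q) contributes 3

3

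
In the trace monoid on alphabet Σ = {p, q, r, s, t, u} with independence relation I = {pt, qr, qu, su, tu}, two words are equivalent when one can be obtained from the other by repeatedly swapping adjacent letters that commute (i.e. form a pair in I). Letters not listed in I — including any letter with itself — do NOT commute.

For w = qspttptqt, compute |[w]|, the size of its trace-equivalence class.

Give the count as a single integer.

drop 0:q onto floor
drop 1:s onto {0:q}
drop 2:p onto {1:s}
drop 3:t onto {1:s}
drop 4:t onto {3:t}
drop 5:p onto {2:p}
drop 6:t onto {4:t}
drop 7:q onto {5:p, 6:t}
drop 8:t onto {7:q}
ground layer = {0:q}
drop-orders for the pieces not yet dropped (sum over which currently-grounded one goes next):
  1 to go: {8} 1
  2 to go: {7,8} 1
  3 to go: {5,7,8} 1  {6,7,8} 1
  4 to go: {2,5,7,8} 1  {4,6,7,8} 1  {5,6,7,8} 2
  5 to go: {2,5,6,7,8} 3  {3,4,6,7,8} 1  {4,5,6,7,8} 3
  6 to go: {2,4,5,6,7,8} 6  {3,4,5,6,7,8} 4
  7 to go: {2,3,4,5,6,7,8} 10
  if 0:q drops first: 10 orders

10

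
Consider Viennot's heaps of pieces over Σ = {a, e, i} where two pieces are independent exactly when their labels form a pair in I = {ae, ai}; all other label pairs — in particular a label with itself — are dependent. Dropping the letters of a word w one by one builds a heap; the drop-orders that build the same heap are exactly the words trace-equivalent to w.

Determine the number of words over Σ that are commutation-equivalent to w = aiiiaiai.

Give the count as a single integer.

56

piece 0:a — minimal
piece 1:i — minimal
piece 2:i rests on {1:i}
piece 3:i rests on {2:i}
piece 4:a rests on {0:a}
piece 5:i rests on {3:i}
piece 6:a rests on {4:a}
piece 7:i rests on {5:i}
minimal pieces: {0:a, 1:i}
ways to finish when only these pieces remain (= sum over removing one remaining piece with nothing left below it):
  1 left: {6}→1  {7}→1
  2 left: {4,6}→1  {5,7}→1  {6,7}→2
  3 left: {0,4,6}→1  {3,5,7}→1  {4,6,7}→3  {5,6,7}→3
  4 left: {0,4,6,7}→4  {2,3,5,7}→1  {3,5,6,7}→4  {4,5,6,7}→6
  5 left: {0,4,5,6,7}→10  {1,2,3,5,7}→1  {2,3,5,6,7}→5  {3,4,5,6,7}→10
  6 left: {0,3,4,5,6,7}→20  {1,2,3,5,6,7}→6  {2,3,4,5,6,7}→15
  placing 0:a first → 21 extensions
  placing 1:i first → 35 extensions
total linear extensions = 56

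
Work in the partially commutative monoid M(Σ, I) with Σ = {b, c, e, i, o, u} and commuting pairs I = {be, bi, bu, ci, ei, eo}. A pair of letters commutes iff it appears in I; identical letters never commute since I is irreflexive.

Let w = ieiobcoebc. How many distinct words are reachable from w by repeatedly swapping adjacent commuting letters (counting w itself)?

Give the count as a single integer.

15

#0=i has no predecessor
#1=e has no predecessor
#2=i depends on [0:i]
#3=o depends on [2:i]
#4=b depends on [3:o]
#5=c depends on [1:e, 4:b]
#6=o depends on [5:c]
#7=e depends on [5:c]
#8=b depends on [6:o]
#9=c depends on [7:e, 8:b]
sources: [0:i, 1:e]
N(rest) = Σ N(rest − s) over sources s of rest; N(one piece) = 1:
  size 1 → [9]=1
  size 2 → [7,9]=1  [8,9]=1
  size 3 → [6,8,9]=1  [7,8,9]=2
  size 4 → [6,7,8,9]=3
  size 5 → [5,6,7,8,9]=3
  size 6 → [1,5,6,7,8,9]=3  [4,5,6,7,8,9]=3
  size 7 → [1,4,5,6,7,8,9]=6  [3,4,5,6,7,8,9]=3
  size 8 → [1,3,4,5,6,7,8,9]=9  [2,3,4,5,6,7,8,9]=3
  first=0(i) contributes 12
  first=1(e) contributes 3
|[w]| = 15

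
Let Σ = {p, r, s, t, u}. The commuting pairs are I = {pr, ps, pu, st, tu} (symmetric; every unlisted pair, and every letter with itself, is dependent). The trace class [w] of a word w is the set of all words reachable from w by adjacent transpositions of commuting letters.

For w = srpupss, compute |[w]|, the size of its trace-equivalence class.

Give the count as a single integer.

#0=s has no predecessor
#1=r depends on [0:s]
#2=p has no predecessor
#3=u depends on [1:r]
#4=p depends on [2:p]
#5=s depends on [3:u]
#6=s depends on [5:s]
sources: [0:s, 2:p]
N(rest) = Σ N(rest − s) over sources s of rest; N(one piece) = 1:
  size 1 → [4]=1  [6]=1
  size 2 → [2,4]=1  [4,6]=2  [5,6]=1
  size 3 → [2,4,6]=3  [3,5,6]=1  [4,5,6]=3
  size 4 → [1,3,5,6]=1  [2,4,5,6]=6  [3,4,5,6]=4
  size 5 → [0,1,3,5,6]=1  [1,3,4,5,6]=5  [2,3,4,5,6]=10
  first=0(s) contributes 15
  first=2(p) contributes 6
|[w]| = 21

21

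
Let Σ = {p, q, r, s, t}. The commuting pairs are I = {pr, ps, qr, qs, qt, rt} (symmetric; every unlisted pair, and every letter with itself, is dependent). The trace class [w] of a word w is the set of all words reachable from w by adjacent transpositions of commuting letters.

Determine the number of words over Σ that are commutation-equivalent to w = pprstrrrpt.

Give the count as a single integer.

186

0(p) covers ∅
1(p) covers 0:p
2(r) covers ∅
3(s) covers 2:r
4(t) covers 1:p, 3:s
5(r) covers 3:s
6(r) covers 5:r
7(r) covers 6:r
8(p) covers 4:t
9(t) covers 8:p
floor of heap: 0:p, 2:r
completions by unplaced set U, small U first (add the entries for U minus each lowest piece of U):
  |U|=1: {7}:1  {9}:1
  |U|=2: {6,7}:1  {7,9}:2  {8,9}:1
  |U|=3: {4,8,9}:1  {5,6,7}:1  {6,7,9}:3  {7,8,9}:3
  |U|=4: {1,4,8,9}:1  {4,7,8,9}:4  {5,6,7,9}:4  {6,7,8,9}:6
  |U|=5: {0,1,4,8,9}:1  {1,4,7,8,9}:5  {4,6,7,8,9}:10  {5,6,7,8,9}:10
  |U|=6: {0,1,4,7,8,9}:6  {1,4,6,7,8,9}:15  {4,5,6,7,8,9}:20
  |U|=7: {0,1,4,6,7,8,9}:21  {1,4,5,6,7,8,9}:35  {3,4,5,6,7,8,9}:20
  |U|=8: {0,1,4,5,6,7,8,9}:56  {1,3,4,5,6,7,8,9}:55  {2,3,4,5,6,7,8,9}:20
  start at 0(p): 75
  start at 2(r): 111
sum over floor = 186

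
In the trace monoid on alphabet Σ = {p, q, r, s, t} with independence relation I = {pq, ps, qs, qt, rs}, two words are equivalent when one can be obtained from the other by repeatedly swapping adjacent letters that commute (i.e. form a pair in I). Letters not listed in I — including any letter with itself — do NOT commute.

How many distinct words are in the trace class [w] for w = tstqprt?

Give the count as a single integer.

5

piece 0:t — minimal
piece 1:s rests on {0:t}
piece 2:t rests on {1:s}
piece 3:q — minimal
piece 4:p rests on {2:t}
piece 5:r rests on {3:q, 4:p}
piece 6:t rests on {5:r}
minimal pieces: {0:t, 3:q}
ways to finish when only these pieces remain (= sum over removing one remaining piece with nothing left below it):
  1 left: {6}→1
  2 left: {5,6}→1
  3 left: {3,5,6}→1  {4,5,6}→1
  4 left: {2,4,5,6}→1  {3,4,5,6}→2
  5 left: {1,2,4,5,6}→1  {2,3,4,5,6}→3
  placing 0:t first → 4 extensions
  placing 3:q first → 1 extensions
total linear extensions = 5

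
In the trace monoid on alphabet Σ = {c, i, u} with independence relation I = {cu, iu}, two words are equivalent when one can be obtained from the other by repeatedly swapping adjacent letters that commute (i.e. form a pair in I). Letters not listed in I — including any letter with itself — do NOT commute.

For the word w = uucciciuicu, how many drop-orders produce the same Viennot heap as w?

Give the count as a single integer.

330

drop 0:u onto floor
drop 1:u onto {0:u}
drop 2:c onto floor
drop 3:c onto {2:c}
drop 4:i onto {3:c}
drop 5:c onto {4:i}
drop 6:i onto {5:c}
drop 7:u onto {1:u}
drop 8:i onto {6:i}
drop 9:c onto {8:i}
drop 10:u onto {7:u}
ground layer = {0:u, 2:c}
drop-orders for the pieces not yet dropped (sum over which currently-grounded one goes next):
  1 to go: {9} 1  {10} 1
  2 to go: {7,10} 1  {8,9} 1  {9,10} 2
  3 to go: {1,7,10} 1  {6,8,9} 1  {7,9,10} 3  {8,9,10} 3
  4 to go: {0,1,7,10} 1  {1,7,9,10} 4  {5,6,8,9} 1  {6,8,9,10} 4  {7,8,9,10} 6
  5 to go: {0,1,7,9,10} 5  {1,7,8,9,10} 10  {4,5,6,8,9} 1  {5,6,8,9,10} 5  {6,7,8,9,10} 10
  6 to go: {0,1,7,8,9,10} 15  {1,6,7,8,9,10} 20  {3,4,5,6,8,9} 1  {4,5,6,8,9,10} 6  {5,6,7,8,9,10} 15
  7 to go: {0,1,6,7,8,9,10} 35  {1,5,6,7,8,9,10} 35  {2,3,4,5,6,8,9} 1  {3,4,5,6,8,9,10} 7  {4,5,6,7,8,9,10} 21
  8 to go: {0,1,5,6,7,8,9,10} 70  {1,4,5,6,7,8,9,10} 56  {2,3,4,5,6,8,9,10} 8  {3,4,5,6,7,8,9,10} 28
  9 to go: {0,1,4,5,6,7,8,9,10} 126  {1,3,4,5,6,7,8,9,10} 84  {2,3,4,5,6,7,8,9,10} 36
  if 0:u drops first: 120 orders
  if 2:c drops first: 210 orders
heap linearizations: 330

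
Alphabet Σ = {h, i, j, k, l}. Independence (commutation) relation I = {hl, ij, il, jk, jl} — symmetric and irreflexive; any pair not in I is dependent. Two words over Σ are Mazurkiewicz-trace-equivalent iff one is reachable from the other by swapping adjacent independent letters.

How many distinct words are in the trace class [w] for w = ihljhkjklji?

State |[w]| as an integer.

drop 0:i onto floor
drop 1:h onto {0:i}
drop 2:l onto floor
drop 3:j onto {1:h}
drop 4:h onto {3:j}
drop 5:k onto {2:l, 4:h}
drop 6:j onto {4:h}
drop 7:k onto {5:k}
drop 8:l onto {7:k}
drop 9:j onto {6:j}
drop 10:i onto {7:k}
ground layer = {0:i, 2:l}
drop-orders for the pieces not yet dropped (sum over which currently-grounded one goes next):
  1 to go: {8} 1  {9} 1  {10} 1
  2 to go: {6,9} 1  {8,9} 2  {8,10} 2  {9,10} 2
  3 to go: {6,8,9} 3  {6,9,10} 3  {7,8,10} 2  {8,9,10} 6
  4 to go: {5,7,8,10} 2  {6,8,9,10} 12  {7,8,9,10} 8
  5 to go: {2,5,7,8,10} 2  {5,7,8,9,10} 10  {6,7,8,9,10} 20
  6 to go: {2,5,7,8,9,10} 12  {5,6,7,8,9,10} 30
  7 to go: {2,5,6,7,8,9,10} 42  {4,5,6,7,8,9,10} 30
  8 to go: {2,4,5,6,7,8,9,10} 72  {3,4,5,6,7,8,9,10} 30
  9 to go: {1,3,4,5,6,7,8,9,10} 30  {2,3,4,5,6,7,8,9,10} 102
  if 0:i drops first: 132 orders
  if 2:l drops first: 30 orders
heap linearizations: 162

162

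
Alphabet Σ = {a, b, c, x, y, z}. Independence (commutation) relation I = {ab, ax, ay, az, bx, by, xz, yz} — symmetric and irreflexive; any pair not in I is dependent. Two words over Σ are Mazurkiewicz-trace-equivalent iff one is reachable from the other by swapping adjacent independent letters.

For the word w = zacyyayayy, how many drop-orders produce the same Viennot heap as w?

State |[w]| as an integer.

42

drop 0:z onto floor
drop 1:a onto floor
drop 2:c onto {0:z, 1:a}
drop 3:y onto {2:c}
drop 4:y onto {3:y}
drop 5:a onto {2:c}
drop 6:y onto {4:y}
drop 7:a onto {5:a}
drop 8:y onto {6:y}
drop 9:y onto {8:y}
ground layer = {0:z, 1:a}
drop-orders for the pieces not yet dropped (sum over which currently-grounded one goes next):
  1 to go: {7} 1  {9} 1
  2 to go: {5,7} 1  {7,9} 2  {8,9} 1
  3 to go: {5,7,9} 3  {6,8,9} 1  {7,8,9} 3
  4 to go: {4,6,8,9} 1  {5,7,8,9} 6  {6,7,8,9} 4
  5 to go: {3,4,6,8,9} 1  {4,6,7,8,9} 5  {5,6,7,8,9} 10
  6 to go: {3,4,6,7,8,9} 6  {4,5,6,7,8,9} 15
  7 to go: {3,4,5,6,7,8,9} 21
  8 to go: {2,3,4,5,6,7,8,9} 21
  if 0:z drops first: 21 orders
  if 1:a drops first: 21 orders
heap linearizations: 42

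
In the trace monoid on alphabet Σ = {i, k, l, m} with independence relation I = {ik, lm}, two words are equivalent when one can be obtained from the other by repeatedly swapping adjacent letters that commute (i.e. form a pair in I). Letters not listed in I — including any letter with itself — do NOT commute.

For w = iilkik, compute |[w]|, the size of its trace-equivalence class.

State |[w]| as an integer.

3

piece 0:i — minimal
piece 1:i rests on {0:i}
piece 2:l rests on {1:i}
piece 3:k rests on {2:l}
piece 4:i rests on {2:l}
piece 5:k rests on {3:k}
minimal pieces: {0:i}
ways to finish when only these pieces remain (= sum over removing one remaining piece with nothing left below it):
  1 left: {4}→1  {5}→1
  2 left: {3,5}→1  {4,5}→2
  3 left: {3,4,5}→3
  4 left: {2,3,4,5}→3
  placing 0:i first → 3 extensions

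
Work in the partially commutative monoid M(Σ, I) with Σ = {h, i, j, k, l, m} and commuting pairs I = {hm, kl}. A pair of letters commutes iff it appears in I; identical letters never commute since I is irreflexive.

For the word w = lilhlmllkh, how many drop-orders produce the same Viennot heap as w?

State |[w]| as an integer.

drop 0:l onto floor
drop 1:i onto {0:l}
drop 2:l onto {1:i}
drop 3:h onto {2:l}
drop 4:l onto {3:h}
drop 5:m onto {4:l}
drop 6:l onto {5:m}
drop 7:l onto {6:l}
drop 8:k onto {5:m}
drop 9:h onto {7:l, 8:k}
ground layer = {0:l}
drop-orders for the pieces not yet dropped (sum over which currently-grounded one goes next):
  1 to go: {9} 1
  2 to go: {7,9} 1  {8,9} 1
  3 to go: {6,7,9} 1  {7,8,9} 2
  4 to go: {6,7,8,9} 3
  5 to go: {5,6,7,8,9} 3
  6 to go: {4,5,6,7,8,9} 3
  7 to go: {3,4,5,6,7,8,9} 3
  8 to go: {2,3,4,5,6,7,8,9} 3
  if 0:l drops first: 3 orders

3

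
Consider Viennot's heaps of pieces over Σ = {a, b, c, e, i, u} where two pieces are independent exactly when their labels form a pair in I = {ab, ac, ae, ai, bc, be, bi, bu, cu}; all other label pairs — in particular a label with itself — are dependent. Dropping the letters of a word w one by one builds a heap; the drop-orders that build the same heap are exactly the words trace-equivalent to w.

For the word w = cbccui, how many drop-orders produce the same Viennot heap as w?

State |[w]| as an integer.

drop 0:c onto floor
drop 1:b onto floor
drop 2:c onto {0:c}
drop 3:c onto {2:c}
drop 4:u onto floor
drop 5:i onto {3:c, 4:u}
ground layer = {0:c, 1:b, 4:u}
drop-orders for the pieces not yet dropped (sum over which currently-grounded one goes next):
  1 to go: {1} 1  {5} 1
  2 to go: {1,5} 2  {3,5} 1  {4,5} 1
  3 to go: {1,3,5} 3  {1,4,5} 3  {2,3,5} 1  {3,4,5} 2
  4 to go: {0,2,3,5} 1  {1,2,3,5} 4  {1,3,4,5} 8  {2,3,4,5} 3
  if 0:c drops first: 15 orders
  if 1:b drops first: 4 orders
  if 4:u drops first: 5 orders
heap linearizations: 24

24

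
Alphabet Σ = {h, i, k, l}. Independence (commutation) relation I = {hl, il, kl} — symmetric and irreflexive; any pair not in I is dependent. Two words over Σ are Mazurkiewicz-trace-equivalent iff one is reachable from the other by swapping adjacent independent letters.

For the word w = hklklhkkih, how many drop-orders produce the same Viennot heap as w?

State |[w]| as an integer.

45

piece 0:h — minimal
piece 1:k rests on {0:h}
piece 2:l — minimal
piece 3:k rests on {1:k}
piece 4:l rests on {2:l}
piece 5:h rests on {3:k}
piece 6:k rests on {5:h}
piece 7:k rests on {6:k}
piece 8:i rests on {7:k}
piece 9:h rests on {8:i}
minimal pieces: {0:h, 2:l}
ways to finish when only these pieces remain (= sum over removing one remaining piece with nothing left below it):
  1 left: {4}→1  {9}→1
  2 left: {2,4}→1  {4,9}→2  {8,9}→1
  3 left: {2,4,9}→3  {4,8,9}→3  {7,8,9}→1
  4 left: {2,4,8,9}→6  {4,7,8,9}→4  {6,7,8,9}→1
  5 left: {2,4,7,8,9}→10  {4,6,7,8,9}→5  {5,6,7,8,9}→1
  6 left: {2,4,6,7,8,9}→15  {3,5,6,7,8,9}→1  {4,5,6,7,8,9}→6
  7 left: {1,3,5,6,7,8,9}→1  {2,4,5,6,7,8,9}→21  {3,4,5,6,7,8,9}→7
  8 left: {0,1,3,5,6,7,8,9}→1  {1,3,4,5,6,7,8,9}→8  {2,3,4,5,6,7,8,9}→28
  placing 0:h first → 36 extensions
  placing 2:l first → 9 extensions
total linear extensions = 45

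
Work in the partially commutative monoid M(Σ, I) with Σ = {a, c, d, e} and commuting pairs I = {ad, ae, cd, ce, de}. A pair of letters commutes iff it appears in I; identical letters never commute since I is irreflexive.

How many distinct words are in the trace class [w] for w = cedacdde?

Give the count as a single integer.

560

#0=c has no predecessor
#1=e has no predecessor
#2=d has no predecessor
#3=a depends on [0:c]
#4=c depends on [3:a]
#5=d depends on [2:d]
#6=d depends on [5:d]
#7=e depends on [1:e]
sources: [0:c, 1:e, 2:d]
N(rest) = Σ N(rest − s) over sources s of rest; N(one piece) = 1:
  size 1 → [4]=1  [6]=1  [7]=1
  size 2 → [1,7]=1  [3,4]=1  [4,6]=2  [4,7]=2  [5,6]=1  [6,7]=2
  size 3 → [0,3,4]=1  [1,4,7]=3  [1,6,7]=3  [2,5,6]=1  [3,4,6]=3  [3,4,7]=3  [4,5,6]=3  [4,6,7]=6  [5,6,7]=3
  size 4 → [0,3,4,6]=4  [0,3,4,7]=4  [1,3,4,7]=6  [1,4,6,7]=12  [1,5,6,7]=6  [2,4,5,6]=4  [2,5,6,7]=4  [3,4,5,6]=6  [3,4,6,7]=12  [4,5,6,7]=12
  size 5 → [0,1,3,4,7]=10  [0,3,4,5,6]=10  [0,3,4,6,7]=20  [1,2,5,6,7]=10  [1,3,4,6,7]=30  [1,4,5,6,7]=30  [2,3,4,5,6]=10  [2,4,5,6,7]=20  [3,4,5,6,7]=30
  size 6 → [0,1,3,4,6,7]=60  [0,2,3,4,5,6]=20  [0,3,4,5,6,7]=60  [1,2,4,5,6,7]=60  [1,3,4,5,6,7]=90  [2,3,4,5,6,7]=60
  first=0(c) contributes 210
  first=1(e) contributes 140
  first=2(d) contributes 210
|[w]| = 560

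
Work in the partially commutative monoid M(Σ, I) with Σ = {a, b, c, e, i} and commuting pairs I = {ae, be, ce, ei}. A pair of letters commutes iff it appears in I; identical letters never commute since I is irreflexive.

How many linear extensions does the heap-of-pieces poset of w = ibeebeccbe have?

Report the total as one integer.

210

drop 0:i onto floor
drop 1:b onto {0:i}
drop 2:e onto floor
drop 3:e onto {2:e}
drop 4:b onto {1:b}
drop 5:e onto {3:e}
drop 6:c onto {4:b}
drop 7:c onto {6:c}
drop 8:b onto {7:c}
drop 9:e onto {5:e}
ground layer = {0:i, 2:e}
drop-orders for the pieces not yet dropped (sum over which currently-grounded one goes next):
  1 to go: {8} 1  {9} 1
  2 to go: {5,9} 1  {7,8} 1  {8,9} 2
  3 to go: {3,5,9} 1  {5,8,9} 3  {6,7,8} 1  {7,8,9} 3
  4 to go: {2,3,5,9} 1  {3,5,8,9} 4  {4,6,7,8} 1  {5,7,8,9} 6  {6,7,8,9} 4
  5 to go: {1,4,6,7,8} 1  {2,3,5,8,9} 5  {3,5,7,8,9} 10  {4,6,7,8,9} 5  {5,6,7,8,9} 10
  6 to go: {0,1,4,6,7,8} 1  {1,4,6,7,8,9} 6  {2,3,5,7,8,9} 15  {3,5,6,7,8,9} 20  {4,5,6,7,8,9} 15
  7 to go: {0,1,4,6,7,8,9} 7  {1,4,5,6,7,8,9} 21  {2,3,5,6,7,8,9} 35  {3,4,5,6,7,8,9} 35
  8 to go: {0,1,4,5,6,7,8,9} 28  {1,3,4,5,6,7,8,9} 56  {2,3,4,5,6,7,8,9} 70
  if 0:i drops first: 126 orders
  if 2:e drops first: 84 orders
heap linearizations: 210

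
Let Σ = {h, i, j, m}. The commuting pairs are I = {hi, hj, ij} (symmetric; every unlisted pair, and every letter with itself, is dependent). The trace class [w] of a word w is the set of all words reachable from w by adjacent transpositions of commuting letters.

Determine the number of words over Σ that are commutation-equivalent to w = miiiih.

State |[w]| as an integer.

5

drop 0:m onto floor
drop 1:i onto {0:m}
drop 2:i onto {1:i}
drop 3:i onto {2:i}
drop 4:i onto {3:i}
drop 5:h onto {0:m}
ground layer = {0:m}
drop-orders for the pieces not yet dropped (sum over which currently-grounded one goes next):
  1 to go: {4} 1  {5} 1
  2 to go: {3,4} 1  {4,5} 2
  3 to go: {2,3,4} 1  {3,4,5} 3
  4 to go: {1,2,3,4} 1  {2,3,4,5} 4
  if 0:m drops first: 5 orders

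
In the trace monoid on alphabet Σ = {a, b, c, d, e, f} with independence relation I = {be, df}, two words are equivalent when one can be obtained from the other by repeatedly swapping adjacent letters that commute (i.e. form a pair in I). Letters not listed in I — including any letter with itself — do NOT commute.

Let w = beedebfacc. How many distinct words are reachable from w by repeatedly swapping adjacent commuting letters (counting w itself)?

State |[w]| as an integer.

6

0(b) covers ∅
1(e) covers ∅
2(e) covers 1:e
3(d) covers 0:b, 2:e
4(e) covers 3:d
5(b) covers 3:d
6(f) covers 4:e, 5:b
7(a) covers 6:f
8(c) covers 7:a
9(c) covers 8:c
floor of heap: 0:b, 1:e
completions by unplaced set U, small U first (add the entries for U minus each lowest piece of U):
  |U|=1: {9}:1
  |U|=2: {8,9}:1
  |U|=3: {7,8,9}:1
  |U|=4: {6,7,8,9}:1
  |U|=5: {4,6,7,8,9}:1  {5,6,7,8,9}:1
  |U|=6: {4,5,6,7,8,9}:2
  |U|=7: {3,4,5,6,7,8,9}:2
  |U|=8: {0,3,4,5,6,7,8,9}:2  {2,3,4,5,6,7,8,9}:2
  start at 0(b): 2
  start at 1(e): 4
sum over floor = 6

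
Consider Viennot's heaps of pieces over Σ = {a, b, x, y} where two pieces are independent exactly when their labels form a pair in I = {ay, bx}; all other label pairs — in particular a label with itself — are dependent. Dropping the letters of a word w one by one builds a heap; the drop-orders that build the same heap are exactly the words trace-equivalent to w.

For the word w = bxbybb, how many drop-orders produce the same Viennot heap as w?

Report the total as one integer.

drop 0:b onto floor
drop 1:x onto floor
drop 2:b onto {0:b}
drop 3:y onto {1:x, 2:b}
drop 4:b onto {3:y}
drop 5:b onto {4:b}
ground layer = {0:b, 1:x}
drop-orders for the pieces not yet dropped (sum over which currently-grounded one goes next):
  1 to go: {5} 1
  2 to go: {4,5} 1
  3 to go: {3,4,5} 1
  4 to go: {1,3,4,5} 1  {2,3,4,5} 1
  if 0:b drops first: 2 orders
  if 1:x drops first: 1 orders
heap linearizations: 3

3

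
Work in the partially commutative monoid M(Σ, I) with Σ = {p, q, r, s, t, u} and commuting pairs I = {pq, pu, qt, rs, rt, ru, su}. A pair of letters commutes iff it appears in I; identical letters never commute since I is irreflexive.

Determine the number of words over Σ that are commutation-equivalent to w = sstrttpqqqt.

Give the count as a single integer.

0(s) covers ∅
1(s) covers 0:s
2(t) covers 1:s
3(r) covers ∅
4(t) covers 2:t
5(t) covers 4:t
6(p) covers 3:r, 5:t
7(q) covers 1:s, 3:r
8(q) covers 7:q
9(q) covers 8:q
10(t) covers 6:p
floor of heap: 0:s, 3:r
completions by unplaced set U, small U first (add the entries for U minus each lowest piece of U):
  |U|=1: {9}:1  {10}:1
  |U|=2: {6,10}:1  {8,9}:1  {9,10}:2
  |U|=3: {5,6,10}:1  {6,9,10}:3  {7,8,9}:1  {8,9,10}:3
  |U|=4: {4,5,6,10}:1  {5,6,9,10}:4  {6,8,9,10}:6  {7,8,9,10}:4
  |U|=5: {2,4,5,6,10}:1  {4,5,6,9,10}:5  {5,6,8,9,10}:10  {6,7,8,9,10}:10
  |U|=6: {2,4,5,6,9,10}:6  {3,6,7,8,9,10}:10  {4,5,6,8,9,10}:15  {5,6,7,8,9,10}:20
  |U|=7: {2,4,5,6,8,9,10}:21  {3,5,6,7,8,9,10}:30  {4,5,6,7,8,9,10}:35
  |U|=8: {2,4,5,6,7,8,9,10}:56  {3,4,5,6,7,8,9,10}:65
  |U|=9: {1,2,4,5,6,7,8,9,10}:56  {2,3,4,5,6,7,8,9,10}:121
  start at 0(s): 177
  start at 3(r): 56
sum over floor = 233

233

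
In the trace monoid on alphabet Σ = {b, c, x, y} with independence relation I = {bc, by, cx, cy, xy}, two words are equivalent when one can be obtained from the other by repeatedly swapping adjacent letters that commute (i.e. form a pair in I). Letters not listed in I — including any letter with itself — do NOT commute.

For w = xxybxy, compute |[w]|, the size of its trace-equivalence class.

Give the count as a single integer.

0(x) covers ∅
1(x) covers 0:x
2(y) covers ∅
3(b) covers 1:x
4(x) covers 3:b
5(y) covers 2:y
floor of heap: 0:x, 2:y
completions by unplaced set U, small U first (add the entries for U minus each lowest piece of U):
  |U|=1: {4}:1  {5}:1
  |U|=2: {2,5}:1  {3,4}:1  {4,5}:2
  |U|=3: {1,3,4}:1  {2,4,5}:3  {3,4,5}:3
  |U|=4: {0,1,3,4}:1  {1,3,4,5}:4  {2,3,4,5}:6
  start at 0(x): 10
  start at 2(y): 5
sum over floor = 15

15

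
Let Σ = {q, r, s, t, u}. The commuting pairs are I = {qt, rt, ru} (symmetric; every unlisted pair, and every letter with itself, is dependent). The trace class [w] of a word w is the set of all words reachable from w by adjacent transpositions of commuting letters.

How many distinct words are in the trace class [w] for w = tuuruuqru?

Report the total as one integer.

0(t) covers ∅
1(u) covers 0:t
2(u) covers 1:u
3(r) covers ∅
4(u) covers 2:u
5(u) covers 4:u
6(q) covers 3:r, 5:u
7(r) covers 6:q
8(u) covers 6:q
floor of heap: 0:t, 3:r
completions by unplaced set U, small U first (add the entries for U minus each lowest piece of U):
  |U|=1: {7}:1  {8}:1
  |U|=2: {7,8}:2
  |U|=3: {6,7,8}:2
  |U|=4: {3,6,7,8}:2  {5,6,7,8}:2
  |U|=5: {3,5,6,7,8}:4  {4,5,6,7,8}:2
  |U|=6: {2,4,5,6,7,8}:2  {3,4,5,6,7,8}:6
  |U|=7: {1,2,4,5,6,7,8}:2  {2,3,4,5,6,7,8}:8
  start at 0(t): 10
  start at 3(r): 2
sum over floor = 12

12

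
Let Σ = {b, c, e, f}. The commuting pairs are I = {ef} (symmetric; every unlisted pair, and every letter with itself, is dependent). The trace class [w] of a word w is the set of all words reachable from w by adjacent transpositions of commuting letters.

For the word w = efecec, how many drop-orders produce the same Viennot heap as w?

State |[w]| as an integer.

3

#0=e has no predecessor
#1=f has no predecessor
#2=e depends on [0:e]
#3=c depends on [1:f, 2:e]
#4=e depends on [3:c]
#5=c depends on [4:e]
sources: [0:e, 1:f]
N(rest) = Σ N(rest − s) over sources s of rest; N(one piece) = 1:
  size 1 → [5]=1
  size 2 → [4,5]=1
  size 3 → [3,4,5]=1
  size 4 → [1,3,4,5]=1  [2,3,4,5]=1
  first=0(e) contributes 2
  first=1(f) contributes 1
|[w]| = 3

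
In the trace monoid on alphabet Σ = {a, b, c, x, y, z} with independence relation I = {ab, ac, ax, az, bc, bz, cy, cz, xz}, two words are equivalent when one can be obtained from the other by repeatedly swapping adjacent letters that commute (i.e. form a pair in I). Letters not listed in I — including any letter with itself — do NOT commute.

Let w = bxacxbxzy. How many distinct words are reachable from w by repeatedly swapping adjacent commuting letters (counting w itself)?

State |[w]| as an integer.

56

#0=b has no predecessor
#1=x depends on [0:b]
#2=a has no predecessor
#3=c depends on [1:x]
#4=x depends on [3:c]
#5=b depends on [4:x]
#6=x depends on [5:b]
#7=z has no predecessor
#8=y depends on [2:a, 6:x, 7:z]
sources: [0:b, 2:a, 7:z]
N(rest) = Σ N(rest − s) over sources s of rest; N(one piece) = 1:
  size 1 → [8]=1
  size 2 → [2,8]=1  [6,8]=1  [7,8]=1
  size 3 → [2,6,8]=2  [2,7,8]=2  [5,6,8]=1  [6,7,8]=2
  size 4 → [2,5,6,8]=3  [2,6,7,8]=6  [4,5,6,8]=1  [5,6,7,8]=3
  size 5 → [2,4,5,6,8]=4  [2,5,6,7,8]=12  [3,4,5,6,8]=1  [4,5,6,7,8]=4
  size 6 → [1,3,4,5,6,8]=1  [2,3,4,5,6,8]=5  [2,4,5,6,7,8]=20  [3,4,5,6,7,8]=5
  size 7 → [0,1,3,4,5,6,8]=1  [1,2,3,4,5,6,8]=6  [1,3,4,5,6,7,8]=6  [2,3,4,5,6,7,8]=30
  first=0(b) contributes 42
  first=2(a) contributes 7
  first=7(z) contributes 7
|[w]| = 56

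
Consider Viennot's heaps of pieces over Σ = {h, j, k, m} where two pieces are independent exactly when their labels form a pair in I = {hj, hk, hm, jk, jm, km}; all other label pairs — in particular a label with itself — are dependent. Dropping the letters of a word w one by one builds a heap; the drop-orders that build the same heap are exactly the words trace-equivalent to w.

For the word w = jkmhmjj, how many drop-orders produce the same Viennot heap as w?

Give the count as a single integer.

drop 0:j onto floor
drop 1:k onto floor
drop 2:m onto floor
drop 3:h onto floor
drop 4:m onto {2:m}
drop 5:j onto {0:j}
drop 6:j onto {5:j}
ground layer = {0:j, 1:k, 2:m, 3:h}
drop-orders for the pieces not yet dropped (sum over which currently-grounded one goes next):
  1 to go: {1} 1  {3} 1  {4} 1  {6} 1
  2 to go: {1,3} 2  {1,4} 2  {1,6} 2  {2,4} 1  {3,4} 2  {3,6} 2  {4,6} 2  {5,6} 1
  3 to go: {0,5,6} 1  {1,2,4} 3  {1,3,4} 6  {1,3,6} 6  {1,4,6} 6  {1,5,6} 3  {2,3,4} 3  {2,4,6} 3  {3,4,6} 6  {3,5,6} 3  {4,5,6} 3
  4 to go: {0,1,5,6} 4  {0,3,5,6} 4  {0,4,5,6} 4  {1,2,3,4} 12  {1,2,4,6} 12  {1,3,4,6} 24  {1,3,5,6} 12  {1,4,5,6} 12  {2,3,4,6} 12  {2,4,5,6} 6  {3,4,5,6} 12
  5 to go: {0,1,3,5,6} 20  {0,1,4,5,6} 20  {0,2,4,5,6} 10  {0,3,4,5,6} 20  {1,2,3,4,6} 60  {1,2,4,5,6} 30  {1,3,4,5,6} 60  {2,3,4,5,6} 30
  if 0:j drops first: 180 orders
  if 1:k drops first: 60 orders
  if 2:m drops first: 120 orders
  if 3:h drops first: 60 orders
heap linearizations: 420

420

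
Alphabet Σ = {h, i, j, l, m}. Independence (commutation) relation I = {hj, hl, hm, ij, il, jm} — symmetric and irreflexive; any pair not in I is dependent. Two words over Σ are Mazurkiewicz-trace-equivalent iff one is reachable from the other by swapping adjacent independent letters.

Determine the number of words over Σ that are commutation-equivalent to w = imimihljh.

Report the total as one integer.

10

piece 0:i — minimal
piece 1:m rests on {0:i}
piece 2:i rests on {1:m}
piece 3:m rests on {2:i}
piece 4:i rests on {3:m}
piece 5:h rests on {4:i}
piece 6:l rests on {3:m}
piece 7:j rests on {6:l}
piece 8:h rests on {5:h}
minimal pieces: {0:i}
ways to finish when only these pieces remain (= sum over removing one remaining piece with nothing left below it):
  1 left: {7}→1  {8}→1
  2 left: {5,8}→1  {6,7}→1  {7,8}→2
  3 left: {4,5,8}→1  {5,7,8}→3  {6,7,8}→3
  4 left: {4,5,7,8}→4  {5,6,7,8}→6
  5 left: {4,5,6,7,8}→10
  6 left: {3,4,5,6,7,8}→10
  7 left: {2,3,4,5,6,7,8}→10
  placing 0:i first → 10 extensions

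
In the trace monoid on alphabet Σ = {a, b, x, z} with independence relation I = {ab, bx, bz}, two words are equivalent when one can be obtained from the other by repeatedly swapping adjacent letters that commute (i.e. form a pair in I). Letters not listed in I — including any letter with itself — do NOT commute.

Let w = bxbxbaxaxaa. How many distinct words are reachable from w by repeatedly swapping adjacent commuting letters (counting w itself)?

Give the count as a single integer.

drop 0:b onto floor
drop 1:x onto floor
drop 2:b onto {0:b}
drop 3:x onto {1:x}
drop 4:b onto {2:b}
drop 5:a onto {3:x}
drop 6:x onto {5:a}
drop 7:a onto {6:x}
drop 8:x onto {7:a}
drop 9:a onto {8:x}
drop 10:a onto {9:a}
ground layer = {0:b, 1:x}
drop-orders for the pieces not yet dropped (sum over which currently-grounded one goes next):
  1 to go: {4} 1  {10} 1
  2 to go: {2,4} 1  {4,10} 2  {9,10} 1
  3 to go: {0,2,4} 1  {2,4,10} 3  {4,9,10} 3  {8,9,10} 1
  4 to go: {0,2,4,10} 4  {2,4,9,10} 6  {4,8,9,10} 4  {7,8,9,10} 1
  5 to go: {0,2,4,9,10} 10  {2,4,8,9,10} 10  {4,7,8,9,10} 5  {6,7,8,9,10} 1
  6 to go: {0,2,4,8,9,10} 20  {2,4,7,8,9,10} 15  {4,6,7,8,9,10} 6  {5,6,7,8,9,10} 1
  7 to go: {0,2,4,7,8,9,10} 35  {2,4,6,7,8,9,10} 21  {3,5,6,7,8,9,10} 1  {4,5,6,7,8,9,10} 7
  8 to go: {0,2,4,6,7,8,9,10} 56  {1,3,5,6,7,8,9,10} 1  {2,4,5,6,7,8,9,10} 28  {3,4,5,6,7,8,9,10} 8
  9 to go: {0,2,4,5,6,7,8,9,10} 84  {1,3,4,5,6,7,8,9,10} 9  {2,3,4,5,6,7,8,9,10} 36
  if 0:b drops first: 45 orders
  if 1:x drops first: 120 orders
heap linearizations: 165

165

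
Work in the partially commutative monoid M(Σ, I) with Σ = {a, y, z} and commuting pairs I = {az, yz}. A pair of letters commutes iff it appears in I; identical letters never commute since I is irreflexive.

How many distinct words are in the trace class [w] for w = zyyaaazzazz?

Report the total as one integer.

462

0(z) covers ∅
1(y) covers ∅
2(y) covers 1:y
3(a) covers 2:y
4(a) covers 3:a
5(a) covers 4:a
6(z) covers 0:z
7(z) covers 6:z
8(a) covers 5:a
9(z) covers 7:z
10(z) covers 9:z
floor of heap: 0:z, 1:y
completions by unplaced set U, small U first (add the entries for U minus each lowest piece of U):
  |U|=1: {8}:1  {10}:1
  |U|=2: {5,8}:1  {8,10}:2  {9,10}:1
  |U|=3: {4,5,8}:1  {5,8,10}:3  {7,9,10}:1  {8,9,10}:3
  |U|=4: {3,4,5,8}:1  {4,5,8,10}:4  {5,8,9,10}:6  {6,7,9,10}:1  {7,8,9,10}:4
  |U|=5: {0,6,7,9,10}:1  {2,3,4,5,8}:1  {3,4,5,8,10}:5  {4,5,8,9,10}:10  {5,7,8,9,10}:10  {6,7,8,9,10}:5
  |U|=6: {0,6,7,8,9,10}:6  {1,2,3,4,5,8}:1  {2,3,4,5,8,10}:6  {3,4,5,8,9,10}:15  {4,5,7,8,9,10}:20  {5,6,7,8,9,10}:15
  |U|=7: {0,5,6,7,8,9,10}:21  {1,2,3,4,5,8,10}:7  {2,3,4,5,8,9,10}:21  {3,4,5,7,8,9,10}:35  {4,5,6,7,8,9,10}:35
  |U|=8: {0,4,5,6,7,8,9,10}:56  {1,2,3,4,5,8,9,10}:28  {2,3,4,5,7,8,9,10}:56  {3,4,5,6,7,8,9,10}:70
  |U|=9: {0,3,4,5,6,7,8,9,10}:126  {1,2,3,4,5,7,8,9,10}:84  {2,3,4,5,6,7,8,9,10}:126
  start at 0(z): 210
  start at 1(y): 252
sum over floor = 462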